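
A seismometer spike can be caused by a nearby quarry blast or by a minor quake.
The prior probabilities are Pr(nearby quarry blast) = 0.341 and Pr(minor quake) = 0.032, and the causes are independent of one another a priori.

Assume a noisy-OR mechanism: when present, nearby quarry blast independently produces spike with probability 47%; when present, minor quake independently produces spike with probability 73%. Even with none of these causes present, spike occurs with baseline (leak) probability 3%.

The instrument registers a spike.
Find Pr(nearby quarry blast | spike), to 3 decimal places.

Under noisy-OR, P(spike | causes) = 1 − (1−0.03)·∏(1−qᵢ) over the active causes.
Sum P(spike|·) weighted by the priors over the 4 (nearby quarry blast, minor quake) configurations:
  P(spike) = 0.03×0.659×0.968 + 0.7381×0.659×0.032 + 0.4859×0.341×0.968 + 0.861193×0.341×0.032
        = 0.019137 + 0.015565 + 0.160390 + 0.009397 = 0.204489
Keeping only the nearby quarry blast-present terms gives 0.169787, so
  P(nearby quarry blast | spike) = 0.169787 / 0.204489 ≈ 0.830

Pr(nearby quarry blast | spike) ≈ 0.830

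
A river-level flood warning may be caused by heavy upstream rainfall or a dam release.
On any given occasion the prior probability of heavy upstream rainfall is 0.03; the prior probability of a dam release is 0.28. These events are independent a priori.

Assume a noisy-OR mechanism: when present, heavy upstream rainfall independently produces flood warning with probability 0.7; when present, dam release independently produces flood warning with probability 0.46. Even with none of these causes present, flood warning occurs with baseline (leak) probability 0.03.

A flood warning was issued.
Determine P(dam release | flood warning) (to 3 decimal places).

Under noisy-OR, P(flood warning | causes) = 1 − (1−0.03)·∏(1−qᵢ) over the active causes.
Numerator (weight on configurations with dam release): 0.129336 + 0.007080 = 0.136416
Normalizer over all consistent configurations: 0.03×0.97×0.72 + 0.4762×0.97×0.28 + 0.709×0.03×0.72 + 0.84286×0.03×0.28 = 0.172682
P(dam release | flood warning) = 0.136416/0.172682 ≈ 0.790

P(dam release | flood warning) ≈ 0.790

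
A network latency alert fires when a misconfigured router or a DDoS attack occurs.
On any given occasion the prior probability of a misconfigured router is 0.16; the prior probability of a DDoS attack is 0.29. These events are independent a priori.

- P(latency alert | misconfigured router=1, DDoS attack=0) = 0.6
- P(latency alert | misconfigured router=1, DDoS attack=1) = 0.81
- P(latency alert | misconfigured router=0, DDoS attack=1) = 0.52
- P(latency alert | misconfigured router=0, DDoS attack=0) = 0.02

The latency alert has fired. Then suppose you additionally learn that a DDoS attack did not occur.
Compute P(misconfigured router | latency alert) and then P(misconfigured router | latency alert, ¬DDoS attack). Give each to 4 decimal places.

P(misconfigured router | latency alert) ≈ 0.4328; P(misconfigured router | latency alert, ¬DDoS attack) ≈ 0.8511

Enumerate the 4 (misconfigured router, DDoS attack) configurations and weight by the priors:
  P(latency alert) = 0.02·0.84·0.71 + 0.52·0.84·0.29 + 0.6·0.16·0.71 + 0.81·0.16·0.29
        = 0.011928 + 0.126672 + 0.068160 + 0.037584 = 0.244344
Configurations with misconfigured router contribute 0.105744, so
  P(misconfigured router | latency alert) = 0.105744 / 0.244344 ≈ 0.4328

Now condition on the additional information:
Numerator (weight on configurations with misconfigured router): 0.6×0.16 = 0.096000
The normalizing constant is 0.02×0.84 + 0.6×0.16 = 0.112800
Posterior = 0.096000 / 0.112800 ≈ 0.8511
With DDoS attack excluded, misconfigured router must carry more of the explanatory weight for the latency alert.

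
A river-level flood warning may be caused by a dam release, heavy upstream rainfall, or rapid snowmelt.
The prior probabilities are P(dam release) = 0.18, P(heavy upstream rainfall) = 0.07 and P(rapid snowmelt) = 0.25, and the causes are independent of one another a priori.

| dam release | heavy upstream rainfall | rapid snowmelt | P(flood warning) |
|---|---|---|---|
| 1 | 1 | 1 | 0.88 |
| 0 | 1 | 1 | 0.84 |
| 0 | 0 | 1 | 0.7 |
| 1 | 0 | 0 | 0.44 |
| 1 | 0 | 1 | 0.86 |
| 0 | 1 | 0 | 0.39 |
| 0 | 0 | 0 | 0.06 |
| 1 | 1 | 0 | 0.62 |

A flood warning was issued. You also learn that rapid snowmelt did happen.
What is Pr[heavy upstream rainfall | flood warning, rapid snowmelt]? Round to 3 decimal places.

Pr[heavy upstream rainfall | flood warning, rapid snowmelt] ≈ 0.080

Numerator (weight on configurations with heavy upstream rainfall): 0.048216 + 0.011088 = 0.059304
Denominator P(flood warning | rapid snowmelt): 0.7*0.82*0.93 + 0.84*0.82*0.07 + 0.86*0.18*0.93 + 0.88*0.18*0.07 = 0.737088
Posterior = 0.059304 / 0.737088 ≈ 0.080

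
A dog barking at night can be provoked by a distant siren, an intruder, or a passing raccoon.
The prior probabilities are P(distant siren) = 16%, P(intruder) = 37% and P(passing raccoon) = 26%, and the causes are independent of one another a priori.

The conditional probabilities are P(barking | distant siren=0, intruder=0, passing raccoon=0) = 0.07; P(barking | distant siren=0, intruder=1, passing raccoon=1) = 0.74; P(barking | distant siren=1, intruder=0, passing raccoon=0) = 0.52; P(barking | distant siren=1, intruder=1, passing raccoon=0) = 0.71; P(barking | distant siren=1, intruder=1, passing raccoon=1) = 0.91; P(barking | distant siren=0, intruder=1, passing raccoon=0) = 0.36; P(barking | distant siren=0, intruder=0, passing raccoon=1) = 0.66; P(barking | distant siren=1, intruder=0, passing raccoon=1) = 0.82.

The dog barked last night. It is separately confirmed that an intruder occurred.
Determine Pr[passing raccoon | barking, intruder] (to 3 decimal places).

Pr[passing raccoon | barking, intruder] ≈ 0.393

P(barking | intruder) = 0.36·0.84·0.74 + 0.74·0.84·0.26 + 0.71·0.16·0.74 + 0.91·0.16·0.26 = 0.223776 + 0.161616 + 0.084064 + 0.037856 = 0.507312
The passing raccoon-present share is 0.161616 + 0.037856 = 0.199472.
Hence the posterior is 0.199472/0.507312 ≈ 0.393.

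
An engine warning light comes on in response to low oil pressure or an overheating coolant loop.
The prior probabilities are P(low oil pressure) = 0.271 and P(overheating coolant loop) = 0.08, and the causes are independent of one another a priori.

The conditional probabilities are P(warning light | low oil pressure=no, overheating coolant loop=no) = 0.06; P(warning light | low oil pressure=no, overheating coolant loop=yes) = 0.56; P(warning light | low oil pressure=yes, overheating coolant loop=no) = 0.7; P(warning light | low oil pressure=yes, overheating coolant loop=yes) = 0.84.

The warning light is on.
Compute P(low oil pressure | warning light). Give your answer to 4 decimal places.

Numerator (weight on configurations with low oil pressure): 0.174524 + 0.018211 = 0.192735
Normalizer over all consistent configurations: 0.06*0.729*0.92 + 0.56*0.729*0.08 + 0.7*0.271*0.92 + 0.84*0.271*0.08 = 0.265635
Posterior = 0.192735 / 0.265635 ≈ 0.7256

P(low oil pressure | warning light) ≈ 0.7256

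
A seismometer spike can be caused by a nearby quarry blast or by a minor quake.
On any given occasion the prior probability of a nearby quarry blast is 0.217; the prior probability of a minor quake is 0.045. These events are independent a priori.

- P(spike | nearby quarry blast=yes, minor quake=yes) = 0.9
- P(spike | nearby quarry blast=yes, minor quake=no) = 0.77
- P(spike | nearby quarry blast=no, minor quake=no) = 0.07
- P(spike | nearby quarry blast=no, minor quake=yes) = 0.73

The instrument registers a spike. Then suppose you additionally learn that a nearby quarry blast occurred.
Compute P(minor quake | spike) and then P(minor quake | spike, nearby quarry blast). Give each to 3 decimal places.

P(minor quake | spike) ≈ 0.140; P(minor quake | spike, nearby quarry blast) ≈ 0.052

Numerator (weight on configurations with minor quake): 0.025722 + 0.008788 = 0.034510
Denominator P(spike): 0.07·0.783·0.955 + 0.73·0.783·0.045 + 0.77·0.217·0.955 + 0.9·0.217·0.045 = 0.246425
P(minor quake | spike) = 0.034510/0.246425 ≈ 0.140

Now condition on the additional information:
Weight on minor quake=true, given the evidence: 0.9*0.045 = 0.040500
Normalizer over all consistent configurations: 0.77*0.955 + 0.9*0.045 = 0.775850
Posterior = 0.040500 / 0.775850 ≈ 0.052
The drop from 0.140 to 0.052 is the explaining-away (discounting) effect.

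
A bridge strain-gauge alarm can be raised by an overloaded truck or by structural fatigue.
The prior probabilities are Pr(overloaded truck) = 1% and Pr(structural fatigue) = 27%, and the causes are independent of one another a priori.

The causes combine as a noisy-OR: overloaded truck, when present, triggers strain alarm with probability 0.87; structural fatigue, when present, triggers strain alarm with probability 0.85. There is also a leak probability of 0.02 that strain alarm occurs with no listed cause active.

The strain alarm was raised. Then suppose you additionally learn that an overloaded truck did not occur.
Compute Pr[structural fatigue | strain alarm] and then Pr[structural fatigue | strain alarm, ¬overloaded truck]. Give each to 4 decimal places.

Pr[structural fatigue | strain alarm] ≈ 0.9172; Pr[structural fatigue | strain alarm, ¬overloaded truck] ≈ 0.9404

Under noisy-OR, P(strain alarm | causes) = 1 − (1−0.02)·∏(1−qᵢ) over the active causes.
Weight on structural fatigue=true, given the evidence: 0.228007 + 0.002648 = 0.230655
The normalizing constant is 0.02*0.99*0.73 + 0.853*0.99*0.27 + 0.8726*0.01*0.73 + 0.98089*0.01*0.27 = 0.251479
Posterior = 0.230655 / 0.251479 ≈ 0.9172

Now also conditioning on overloaded truck≠true:
Sum P(strain alarm|·) weighted by the priors over both values of structural fatigue:
  P(strain alarm | ¬overloaded truck) = 0.02×0.73 + 0.853×0.27
        = 0.014600 + 0.230310 = 0.244910
The terms with structural fatigue present sum to 0.230310, so
  P(structural fatigue | strain alarm, ¬overloaded truck) = 0.230310 / 0.244910 ≈ 0.9404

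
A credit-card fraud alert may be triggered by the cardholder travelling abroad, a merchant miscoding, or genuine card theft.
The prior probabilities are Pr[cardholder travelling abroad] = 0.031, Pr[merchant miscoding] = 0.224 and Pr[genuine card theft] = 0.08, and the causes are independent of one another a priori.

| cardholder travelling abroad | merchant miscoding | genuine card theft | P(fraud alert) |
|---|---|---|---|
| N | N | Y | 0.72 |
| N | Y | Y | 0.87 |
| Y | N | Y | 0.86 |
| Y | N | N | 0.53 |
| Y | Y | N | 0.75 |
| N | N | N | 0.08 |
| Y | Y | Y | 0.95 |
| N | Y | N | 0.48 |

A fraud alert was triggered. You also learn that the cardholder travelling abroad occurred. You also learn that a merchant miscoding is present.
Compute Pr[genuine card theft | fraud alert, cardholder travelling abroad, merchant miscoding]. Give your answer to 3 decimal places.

Pr[genuine card theft | fraud alert, cardholder travelling abroad, merchant miscoding] ≈ 0.099

Enumerate both values of genuine card theft and weight by the priors:
  P(fraud alert | cardholder travelling abroad, merchant miscoding) = 0.75·0.92 + 0.95·0.08
        = 0.690000 + 0.076000 = 0.766000
Configurations with genuine card theft contribute 0.076000, so
  P(genuine card theft | fraud alert, cardholder travelling abroad, merchant miscoding) = 0.076000 / 0.766000 ≈ 0.099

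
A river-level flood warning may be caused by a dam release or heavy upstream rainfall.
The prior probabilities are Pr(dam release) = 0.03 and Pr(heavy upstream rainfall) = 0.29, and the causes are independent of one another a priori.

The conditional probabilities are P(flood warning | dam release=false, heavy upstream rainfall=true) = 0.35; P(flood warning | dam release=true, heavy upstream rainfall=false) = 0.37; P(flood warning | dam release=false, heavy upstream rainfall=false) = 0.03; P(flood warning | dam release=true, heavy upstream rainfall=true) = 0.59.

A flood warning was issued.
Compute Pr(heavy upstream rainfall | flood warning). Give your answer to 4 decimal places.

Numerator (weight on configurations with heavy upstream rainfall): 0.098455 + 0.005133 = 0.103588
The normalizing constant is 0.03·0.97·0.71 + 0.35·0.97·0.29 + 0.37·0.03·0.71 + 0.59·0.03·0.29 = 0.132130
P(heavy upstream rainfall | flood warning) = 0.103588/0.132130 ≈ 0.7840

Pr(heavy upstream rainfall | flood warning) ≈ 0.7840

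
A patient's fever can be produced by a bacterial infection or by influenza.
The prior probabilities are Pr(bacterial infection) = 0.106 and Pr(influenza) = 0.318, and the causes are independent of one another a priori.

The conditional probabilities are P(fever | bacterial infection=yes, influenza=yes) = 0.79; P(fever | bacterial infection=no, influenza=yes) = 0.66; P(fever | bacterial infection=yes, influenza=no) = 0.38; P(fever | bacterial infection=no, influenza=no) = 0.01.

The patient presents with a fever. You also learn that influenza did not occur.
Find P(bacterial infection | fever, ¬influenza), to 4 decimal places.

P(bacterial infection | fever, ¬influenza) ≈ 0.8184

P(fever | ¬influenza) = 0.01×0.894 + 0.38×0.106 = 0.008940 + 0.040280 = 0.049220
Restricting to configurations with bacterial infection present: 0.38×0.106 = 0.040280.
So P(bacterial infection | fever, ¬influenza) = 0.040280/0.049220 ≈ 0.8184.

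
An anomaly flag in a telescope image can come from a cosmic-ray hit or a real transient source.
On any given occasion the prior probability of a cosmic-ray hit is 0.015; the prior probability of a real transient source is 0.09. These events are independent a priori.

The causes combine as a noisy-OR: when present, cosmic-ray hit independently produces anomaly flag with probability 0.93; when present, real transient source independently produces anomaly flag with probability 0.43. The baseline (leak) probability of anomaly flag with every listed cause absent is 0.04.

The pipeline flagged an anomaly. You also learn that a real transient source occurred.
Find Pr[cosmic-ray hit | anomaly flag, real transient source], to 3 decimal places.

Under noisy-OR, P(anomaly flag | causes) = 1 − (1−0.04)·∏(1−qᵢ) over the active causes.
P(anomaly flag | real transient source) = 0.4528*0.985 + 0.961696*0.015 = 0.446008 + 0.014425 = 0.460433
The cosmic-ray hit-present share is 0.961696*0.015 = 0.014425.
Hence the posterior is 0.014425/0.460433 ≈ 0.031.

Pr[cosmic-ray hit | anomaly flag, real transient source] ≈ 0.031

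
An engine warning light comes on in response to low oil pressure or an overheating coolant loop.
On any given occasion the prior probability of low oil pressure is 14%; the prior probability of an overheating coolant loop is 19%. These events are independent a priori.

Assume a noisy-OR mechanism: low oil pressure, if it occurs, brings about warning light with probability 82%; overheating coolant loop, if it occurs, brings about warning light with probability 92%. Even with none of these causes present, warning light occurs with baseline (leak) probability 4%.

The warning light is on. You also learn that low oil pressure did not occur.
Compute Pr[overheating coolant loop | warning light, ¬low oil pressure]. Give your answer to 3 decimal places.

Pr[overheating coolant loop | warning light, ¬low oil pressure] ≈ 0.844

Under noisy-OR, P(warning light | causes) = 1 − (1−0.04)·∏(1−qᵢ) over the active causes.
By total probability over both values of overheating coolant loop:
  P(warning light | ¬low oil pressure) = 0.04*0.81 + 0.9232*0.19
        = 0.032400 + 0.175408 = 0.207808
Keeping only the overheating coolant loop-present terms gives 0.175408, so
  P(overheating coolant loop | warning light, ¬low oil pressure) = 0.175408 / 0.207808 ≈ 0.844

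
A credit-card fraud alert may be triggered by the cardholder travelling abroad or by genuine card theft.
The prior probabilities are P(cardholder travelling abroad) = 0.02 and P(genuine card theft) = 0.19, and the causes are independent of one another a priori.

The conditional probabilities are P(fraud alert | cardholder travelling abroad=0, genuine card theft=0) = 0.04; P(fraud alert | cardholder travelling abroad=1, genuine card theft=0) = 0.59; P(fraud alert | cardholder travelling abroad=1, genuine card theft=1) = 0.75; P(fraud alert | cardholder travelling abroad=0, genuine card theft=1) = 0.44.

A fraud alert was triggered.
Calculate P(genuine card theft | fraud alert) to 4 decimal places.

P(fraud alert) = 0.04×0.98×0.81 + 0.44×0.98×0.19 + 0.59×0.02×0.81 + 0.75×0.02×0.19 = 0.031752 + 0.081928 + 0.009558 + 0.002850 = 0.126088
The genuine card theft-present share is 0.081928 + 0.002850 = 0.084778.
P(genuine card theft | fraud alert) = 0.084778 / 0.126088 ≈ 0.6724

P(genuine card theft | fraud alert) ≈ 0.6724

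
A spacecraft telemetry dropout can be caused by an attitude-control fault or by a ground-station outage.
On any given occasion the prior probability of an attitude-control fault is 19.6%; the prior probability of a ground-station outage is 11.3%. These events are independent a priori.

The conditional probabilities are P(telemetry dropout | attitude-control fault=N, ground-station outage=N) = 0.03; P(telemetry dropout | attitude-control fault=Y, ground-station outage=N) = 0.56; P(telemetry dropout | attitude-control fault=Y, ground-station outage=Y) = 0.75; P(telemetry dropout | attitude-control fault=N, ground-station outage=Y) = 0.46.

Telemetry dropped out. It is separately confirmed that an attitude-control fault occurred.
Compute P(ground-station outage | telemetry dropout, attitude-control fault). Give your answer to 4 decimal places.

P(telemetry dropout | attitude-control fault) = 0.56·0.887 + 0.75·0.113 = 0.496720 + 0.084750 = 0.581470
The ground-station outage-present share is 0.75·0.113 = 0.084750.
Hence the posterior is 0.084750/0.581470 ≈ 0.1458.

P(ground-station outage | telemetry dropout, attitude-control fault) ≈ 0.1458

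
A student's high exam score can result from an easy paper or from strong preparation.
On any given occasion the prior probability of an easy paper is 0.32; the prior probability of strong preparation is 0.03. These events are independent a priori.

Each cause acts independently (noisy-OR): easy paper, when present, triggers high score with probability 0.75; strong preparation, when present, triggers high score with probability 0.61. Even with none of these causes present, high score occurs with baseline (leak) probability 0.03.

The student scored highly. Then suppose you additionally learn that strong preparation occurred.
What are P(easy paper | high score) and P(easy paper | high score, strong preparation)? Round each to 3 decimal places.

P(easy paper | high score) ≈ 0.882; P(easy paper | high score, strong preparation) ≈ 0.407

Under noisy-OR, P(high score | causes) = 1 − (1−0.03)·∏(1−qᵢ) over the active causes.
By total probability over the 4 (easy paper, strong preparation) configurations:
  P(high score) = 0.03·0.68·0.97 + 0.6217·0.68·0.03 + 0.7575·0.32·0.97 + 0.905425·0.32·0.03
        = 0.019788 + 0.012683 + 0.235128 + 0.008692 = 0.276291
Configurations with easy paper contribute 0.243820, so
  P(easy paper | high score) = 0.243820 / 0.276291 ≈ 0.882

Now condition on the additional information:
P(high score | strong preparation) = 0.6217×0.68 + 0.905425×0.32 = 0.422756 + 0.289736 = 0.712492
The easy paper-present share is 0.905425×0.32 = 0.289736.
P(easy paper | high score, strong preparation) = 0.289736 / 0.712492 ≈ 0.407
This is intercausal reasoning (explaining away): once strong preparation accounts for the high score, easy paper becomes less likely.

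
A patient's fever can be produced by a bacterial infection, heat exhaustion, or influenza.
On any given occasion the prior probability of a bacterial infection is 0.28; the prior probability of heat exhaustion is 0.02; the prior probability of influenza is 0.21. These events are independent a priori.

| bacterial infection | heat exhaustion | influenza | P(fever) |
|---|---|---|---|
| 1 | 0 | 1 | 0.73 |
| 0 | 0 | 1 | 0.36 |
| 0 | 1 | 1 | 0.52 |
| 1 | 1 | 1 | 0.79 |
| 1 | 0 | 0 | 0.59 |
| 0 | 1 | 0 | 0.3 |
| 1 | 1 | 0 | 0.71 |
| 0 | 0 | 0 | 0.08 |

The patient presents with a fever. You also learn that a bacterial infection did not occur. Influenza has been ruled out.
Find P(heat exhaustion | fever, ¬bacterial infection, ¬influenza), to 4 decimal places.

P(heat exhaustion | fever, ¬bacterial infection, ¬influenza) ≈ 0.0711

P(fever | ¬bacterial infection, ¬influenza) = 0.08·0.98 + 0.3·0.02 = 0.078400 + 0.006000 = 0.084400
The heat exhaustion-present share is 0.3·0.02 = 0.006000.
Hence the posterior is 0.006000/0.084400 ≈ 0.0711.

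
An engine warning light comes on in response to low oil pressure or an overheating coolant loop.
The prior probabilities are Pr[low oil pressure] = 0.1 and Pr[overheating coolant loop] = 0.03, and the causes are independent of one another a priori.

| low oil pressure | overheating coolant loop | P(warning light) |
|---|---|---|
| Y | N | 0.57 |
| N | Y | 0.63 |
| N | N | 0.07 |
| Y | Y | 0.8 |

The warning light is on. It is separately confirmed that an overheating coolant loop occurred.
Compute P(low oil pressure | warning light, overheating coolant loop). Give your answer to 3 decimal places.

P(warning light | overheating coolant loop) = 0.63·0.9 + 0.8·0.1 = 0.567000 + 0.080000 = 0.647000
Of this, 0.080000 comes from 0.8·0.1 (the low oil pressure=true cases).
So P(low oil pressure | warning light, overheating coolant loop) = 0.080000/0.647000 ≈ 0.124.

P(low oil pressure | warning light, overheating coolant loop) ≈ 0.124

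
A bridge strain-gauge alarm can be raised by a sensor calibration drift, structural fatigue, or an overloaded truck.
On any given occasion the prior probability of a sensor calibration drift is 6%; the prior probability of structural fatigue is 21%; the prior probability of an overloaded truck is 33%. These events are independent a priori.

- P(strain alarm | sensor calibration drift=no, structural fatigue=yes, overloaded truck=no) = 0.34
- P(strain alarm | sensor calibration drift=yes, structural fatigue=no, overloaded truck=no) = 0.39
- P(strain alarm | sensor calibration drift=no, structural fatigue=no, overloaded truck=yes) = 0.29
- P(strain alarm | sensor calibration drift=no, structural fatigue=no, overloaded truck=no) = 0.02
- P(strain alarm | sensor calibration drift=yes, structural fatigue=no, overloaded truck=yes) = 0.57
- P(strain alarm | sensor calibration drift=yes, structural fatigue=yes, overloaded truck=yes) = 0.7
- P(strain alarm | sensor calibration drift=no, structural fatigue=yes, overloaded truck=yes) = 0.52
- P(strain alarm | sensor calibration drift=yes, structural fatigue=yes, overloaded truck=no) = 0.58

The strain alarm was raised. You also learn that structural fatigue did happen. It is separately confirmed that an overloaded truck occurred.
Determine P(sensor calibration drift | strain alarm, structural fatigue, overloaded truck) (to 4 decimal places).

P(sensor calibration drift | strain alarm, structural fatigue, overloaded truck) ≈ 0.0791

Sum P(strain alarm|·) weighted by the priors over both values of sensor calibration drift:
  P(strain alarm | structural fatigue, overloaded truck) = 0.52·0.94 + 0.7·0.06
        = 0.488800 + 0.042000 = 0.530800
Keeping only the sensor calibration drift-present terms gives 0.042000, so
  P(sensor calibration drift | strain alarm, structural fatigue, overloaded truck) = 0.042000 / 0.530800 ≈ 0.0791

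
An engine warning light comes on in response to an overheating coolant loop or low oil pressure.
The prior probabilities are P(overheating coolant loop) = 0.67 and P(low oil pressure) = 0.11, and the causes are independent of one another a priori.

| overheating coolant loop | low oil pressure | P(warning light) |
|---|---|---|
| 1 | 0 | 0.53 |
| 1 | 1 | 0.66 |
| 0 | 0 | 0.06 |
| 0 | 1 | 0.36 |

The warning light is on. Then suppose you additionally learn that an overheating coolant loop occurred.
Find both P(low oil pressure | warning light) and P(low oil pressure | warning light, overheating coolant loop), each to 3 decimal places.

Sum P(warning light|·) weighted by the priors over the 4 (overheating coolant loop, low oil pressure) configurations:
  P(warning light) = 0.06*0.33*0.89 + 0.36*0.33*0.11 + 0.53*0.67*0.89 + 0.66*0.67*0.11
        = 0.017622 + 0.013068 + 0.316039 + 0.048642 = 0.395371
Configurations with low oil pressure contribute 0.061710, so
  P(low oil pressure | warning light) = 0.061710 / 0.395371 ≈ 0.156

Now condition on the additional information:
For the numerator, keep only low oil pressure=true terms: 0.66×0.11 = 0.072600
The normalizing constant is 0.53×0.89 + 0.66×0.11 = 0.544300
P(low oil pressure | warning light, overheating coolant loop) = 0.072600/0.544300 ≈ 0.133
Conditioning on overheating coolant loop lowers the posterior on low oil pressure: the classic explaining-away effect in a common-effect structure.

P(low oil pressure | warning light) ≈ 0.156; P(low oil pressure | warning light, overheating coolant loop) ≈ 0.133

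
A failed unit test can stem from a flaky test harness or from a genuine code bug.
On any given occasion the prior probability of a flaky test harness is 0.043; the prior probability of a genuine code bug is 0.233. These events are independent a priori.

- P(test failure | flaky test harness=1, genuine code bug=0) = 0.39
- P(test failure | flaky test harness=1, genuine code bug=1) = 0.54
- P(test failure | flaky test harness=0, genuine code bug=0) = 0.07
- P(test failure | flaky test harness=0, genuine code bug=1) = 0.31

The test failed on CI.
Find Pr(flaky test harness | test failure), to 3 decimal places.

P(test failure) = 0.07·0.957·0.767 + 0.31·0.957·0.233 + 0.39·0.043·0.767 + 0.54·0.043·0.233 = 0.051381 + 0.069124 + 0.012863 + 0.005410 = 0.138778
Of this, 0.018273 comes from 0.012863 + 0.005410 (the flaky test harness=true cases).
So P(flaky test harness | test failure) = 0.018273/0.138778 ≈ 0.132.

Pr(flaky test harness | test failure) ≈ 0.132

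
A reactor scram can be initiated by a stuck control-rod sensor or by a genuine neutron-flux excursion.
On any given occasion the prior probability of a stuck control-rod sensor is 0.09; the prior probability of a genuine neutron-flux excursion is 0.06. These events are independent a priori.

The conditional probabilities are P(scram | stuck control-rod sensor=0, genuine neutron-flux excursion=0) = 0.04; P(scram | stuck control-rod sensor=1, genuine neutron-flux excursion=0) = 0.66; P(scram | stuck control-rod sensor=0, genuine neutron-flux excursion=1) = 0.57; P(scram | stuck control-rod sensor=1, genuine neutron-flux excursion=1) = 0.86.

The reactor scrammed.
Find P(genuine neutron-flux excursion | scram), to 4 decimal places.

P(genuine neutron-flux excursion | scram) ≈ 0.2843

P(scram) = 0.04*0.91*0.94 + 0.57*0.91*0.06 + 0.66*0.09*0.94 + 0.86*0.09*0.06 = 0.034216 + 0.031122 + 0.055836 + 0.004644 = 0.125818
The genuine neutron-flux excursion-present share is 0.031122 + 0.004644 = 0.035766.
So P(genuine neutron-flux excursion | scram) = 0.035766/0.125818 ≈ 0.2843.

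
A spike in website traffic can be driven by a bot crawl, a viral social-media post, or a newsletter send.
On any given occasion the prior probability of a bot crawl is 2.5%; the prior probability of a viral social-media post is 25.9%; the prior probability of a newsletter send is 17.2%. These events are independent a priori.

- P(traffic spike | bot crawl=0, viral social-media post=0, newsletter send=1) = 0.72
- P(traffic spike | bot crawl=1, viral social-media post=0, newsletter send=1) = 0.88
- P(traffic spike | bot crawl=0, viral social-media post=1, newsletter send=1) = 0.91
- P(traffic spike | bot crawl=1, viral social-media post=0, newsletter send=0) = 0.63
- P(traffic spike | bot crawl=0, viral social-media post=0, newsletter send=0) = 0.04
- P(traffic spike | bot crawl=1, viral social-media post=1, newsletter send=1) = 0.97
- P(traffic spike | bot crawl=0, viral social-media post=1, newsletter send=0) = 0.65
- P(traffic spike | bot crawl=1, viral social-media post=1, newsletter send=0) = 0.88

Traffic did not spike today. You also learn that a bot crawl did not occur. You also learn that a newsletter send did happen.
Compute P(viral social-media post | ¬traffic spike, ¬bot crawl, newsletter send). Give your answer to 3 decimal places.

By total probability over both values of viral social-media post:
  P(¬traffic spike | ¬bot crawl, newsletter send) = 0.28×0.741 + 0.09×0.259
        = 0.207480 + 0.023310 = 0.230790
Keeping only the viral social-media post-present terms gives 0.023310, so
  P(viral social-media post | ¬traffic spike, ¬bot crawl, newsletter send) = 0.023310 / 0.230790 ≈ 0.101

P(viral social-media post | ¬traffic spike, ¬bot crawl, newsletter send) ≈ 0.101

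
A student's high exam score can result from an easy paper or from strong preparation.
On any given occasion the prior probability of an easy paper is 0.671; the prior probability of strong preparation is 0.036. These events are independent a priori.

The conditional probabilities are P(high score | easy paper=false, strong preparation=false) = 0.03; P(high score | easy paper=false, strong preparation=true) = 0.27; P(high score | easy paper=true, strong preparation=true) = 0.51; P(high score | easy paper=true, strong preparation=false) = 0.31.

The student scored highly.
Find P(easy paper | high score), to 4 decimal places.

Weight on easy paper=true, given the evidence: 0.200522 + 0.012320 = 0.212842
Normalizer over all consistent configurations: 0.03×0.329×0.964 + 0.27×0.329×0.036 + 0.31×0.671×0.964 + 0.51×0.671×0.036 = 0.225555
Posterior = 0.212842 / 0.225555 ≈ 0.9436

P(easy paper | high score) ≈ 0.9436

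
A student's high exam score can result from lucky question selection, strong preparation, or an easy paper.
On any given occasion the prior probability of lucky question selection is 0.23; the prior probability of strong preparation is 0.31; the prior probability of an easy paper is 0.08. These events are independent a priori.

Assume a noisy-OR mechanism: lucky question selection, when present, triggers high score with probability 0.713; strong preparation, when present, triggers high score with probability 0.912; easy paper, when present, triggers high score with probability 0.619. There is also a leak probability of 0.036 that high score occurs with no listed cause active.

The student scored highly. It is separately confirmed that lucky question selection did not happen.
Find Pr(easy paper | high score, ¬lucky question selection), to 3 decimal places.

Under noisy-OR, P(high score | causes) = 1 − (1−0.036)·∏(1−qᵢ) over the active causes.
P(high score | ¬lucky question selection) = 0.036*0.69*0.92 + 0.632716*0.69*0.08 + 0.915168*0.31*0.92 + 0.967679*0.31*0.08 = 0.022853 + 0.034926 + 0.261006 + 0.023998 = 0.342783
Of this, 0.058924 comes from 0.034926 + 0.023998 (the easy paper=true cases).
So P(easy paper | high score, ¬lucky question selection) = 0.058924/0.342783 ≈ 0.172.

Pr(easy paper | high score, ¬lucky question selection) ≈ 0.172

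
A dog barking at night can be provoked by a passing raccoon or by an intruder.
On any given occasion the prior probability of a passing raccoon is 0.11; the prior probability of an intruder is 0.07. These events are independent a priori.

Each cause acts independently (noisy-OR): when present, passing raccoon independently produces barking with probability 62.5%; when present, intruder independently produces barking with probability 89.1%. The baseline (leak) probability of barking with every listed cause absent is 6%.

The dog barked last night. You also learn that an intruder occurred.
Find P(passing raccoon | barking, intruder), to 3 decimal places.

Under noisy-OR, P(barking | causes) = 1 − (1−0.06)·∏(1−qᵢ) over the active causes.
P(barking | intruder) = 0.89754·0.89 + 0.961577·0.11 = 0.798811 + 0.105773 = 0.904584
Of this, 0.105773 comes from 0.961577·0.11 (the passing raccoon=true cases).
P(passing raccoon | barking, intruder) = 0.105773 / 0.904584 ≈ 0.117

P(passing raccoon | barking, intruder) ≈ 0.117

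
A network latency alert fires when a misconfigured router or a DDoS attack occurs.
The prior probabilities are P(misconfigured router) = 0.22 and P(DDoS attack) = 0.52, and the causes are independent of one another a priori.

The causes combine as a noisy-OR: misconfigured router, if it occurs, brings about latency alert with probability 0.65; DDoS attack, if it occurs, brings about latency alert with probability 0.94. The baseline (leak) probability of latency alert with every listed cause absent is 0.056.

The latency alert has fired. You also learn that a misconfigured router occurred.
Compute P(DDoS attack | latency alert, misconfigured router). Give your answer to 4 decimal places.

P(DDoS attack | latency alert, misconfigured router) ≈ 0.6133

Under noisy-OR, P(latency alert | causes) = 1 − (1−0.056)·∏(1−qᵢ) over the active causes.
P(latency alert | misconfigured router) = 0.6696*0.48 + 0.980176*0.52 = 0.321408 + 0.509692 = 0.831100
The DDoS attack-present share is 0.980176*0.52 = 0.509692.
P(DDoS attack | latency alert, misconfigured router) = 0.509692 / 0.831100 ≈ 0.6133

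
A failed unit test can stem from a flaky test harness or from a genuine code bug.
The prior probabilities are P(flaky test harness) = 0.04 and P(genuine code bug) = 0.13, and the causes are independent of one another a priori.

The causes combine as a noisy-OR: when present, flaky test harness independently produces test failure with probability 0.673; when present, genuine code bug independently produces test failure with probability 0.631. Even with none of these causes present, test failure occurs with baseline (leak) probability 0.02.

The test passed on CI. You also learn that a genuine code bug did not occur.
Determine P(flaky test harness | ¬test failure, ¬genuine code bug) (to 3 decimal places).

Under noisy-OR, P(test failure | causes) = 1 − (1−0.02)·∏(1−qᵢ) over the active causes.
By total probability over both values of flaky test harness:
  P(¬test failure | ¬genuine code bug) = 0.98×0.96 + 0.32046×0.04
        = 0.940800 + 0.012818 = 0.953618
Configurations with flaky test harness contribute 0.012818, so
  P(flaky test harness | ¬test failure, ¬genuine code bug) = 0.012818 / 0.953618 ≈ 0.013

P(flaky test harness | ¬test failure, ¬genuine code bug) ≈ 0.013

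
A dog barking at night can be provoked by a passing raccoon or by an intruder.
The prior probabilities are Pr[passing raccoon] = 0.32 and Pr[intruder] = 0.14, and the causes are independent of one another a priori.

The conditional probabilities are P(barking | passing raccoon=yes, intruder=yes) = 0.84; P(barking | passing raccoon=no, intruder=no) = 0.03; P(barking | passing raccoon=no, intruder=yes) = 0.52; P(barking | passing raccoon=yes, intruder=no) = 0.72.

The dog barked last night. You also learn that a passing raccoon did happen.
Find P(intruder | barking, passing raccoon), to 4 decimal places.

P(barking | passing raccoon) = 0.72*0.86 + 0.84*0.14 = 0.619200 + 0.117600 = 0.736800
Of this, 0.117600 comes from 0.84*0.14 (the intruder=true cases).
Hence the posterior is 0.117600/0.736800 ≈ 0.1596.

P(intruder | barking, passing raccoon) ≈ 0.1596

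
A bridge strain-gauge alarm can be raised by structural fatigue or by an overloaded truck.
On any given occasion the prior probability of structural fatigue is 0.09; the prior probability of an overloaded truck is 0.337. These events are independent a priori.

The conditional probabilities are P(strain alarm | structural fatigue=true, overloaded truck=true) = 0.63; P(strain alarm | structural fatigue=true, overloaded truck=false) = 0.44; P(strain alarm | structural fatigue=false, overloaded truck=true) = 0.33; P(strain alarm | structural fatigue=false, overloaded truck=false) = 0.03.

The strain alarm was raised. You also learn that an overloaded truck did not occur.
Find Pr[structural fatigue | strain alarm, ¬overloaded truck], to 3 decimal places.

Pr[structural fatigue | strain alarm, ¬overloaded truck] ≈ 0.592

P(strain alarm | ¬overloaded truck) = 0.03·0.91 + 0.44·0.09 = 0.027300 + 0.039600 = 0.066900
Restricting to configurations with structural fatigue present: 0.44·0.09 = 0.039600.
P(structural fatigue | strain alarm, ¬overloaded truck) = 0.039600 / 0.066900 ≈ 0.592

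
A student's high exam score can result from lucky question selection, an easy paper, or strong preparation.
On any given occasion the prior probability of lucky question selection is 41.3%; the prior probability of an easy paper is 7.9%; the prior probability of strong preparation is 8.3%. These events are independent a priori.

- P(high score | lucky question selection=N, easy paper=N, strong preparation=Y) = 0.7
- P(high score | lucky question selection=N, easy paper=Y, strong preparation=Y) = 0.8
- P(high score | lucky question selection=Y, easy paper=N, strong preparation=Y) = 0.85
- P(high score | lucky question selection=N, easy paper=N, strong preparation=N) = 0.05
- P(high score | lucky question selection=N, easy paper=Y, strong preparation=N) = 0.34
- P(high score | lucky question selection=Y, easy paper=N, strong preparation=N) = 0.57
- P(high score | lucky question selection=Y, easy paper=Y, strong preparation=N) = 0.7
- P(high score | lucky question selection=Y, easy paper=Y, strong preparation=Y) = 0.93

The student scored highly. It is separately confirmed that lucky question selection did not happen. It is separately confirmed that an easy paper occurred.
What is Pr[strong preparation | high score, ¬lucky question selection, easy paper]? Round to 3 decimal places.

Pr[strong preparation | high score, ¬lucky question selection, easy paper] ≈ 0.176

Sum P(high score|·) weighted by the priors over both values of strong preparation:
  P(high score | ¬lucky question selection, easy paper) = 0.34*0.917 + 0.8*0.083
        = 0.311780 + 0.066400 = 0.378180
The terms with strong preparation present sum to 0.066400, so
  P(strong preparation | high score, ¬lucky question selection, easy paper) = 0.066400 / 0.378180 ≈ 0.176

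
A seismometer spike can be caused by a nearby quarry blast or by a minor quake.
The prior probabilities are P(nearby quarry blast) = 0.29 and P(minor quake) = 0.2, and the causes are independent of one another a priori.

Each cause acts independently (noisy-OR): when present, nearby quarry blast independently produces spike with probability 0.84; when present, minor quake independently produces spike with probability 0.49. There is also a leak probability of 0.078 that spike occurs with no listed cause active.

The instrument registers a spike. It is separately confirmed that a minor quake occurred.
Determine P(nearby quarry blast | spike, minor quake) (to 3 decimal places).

P(nearby quarry blast | spike, minor quake) ≈ 0.416

Under noisy-OR, P(spike | causes) = 1 − (1−0.078)·∏(1−qᵢ) over the active causes.
Weight on nearby quarry blast=true, given the evidence: 0.924765·0.29 = 0.268182
The normalizing constant is 0.52978·0.71 + 0.924765·0.29 = 0.644326
Posterior = 0.268182 / 0.644326 ≈ 0.416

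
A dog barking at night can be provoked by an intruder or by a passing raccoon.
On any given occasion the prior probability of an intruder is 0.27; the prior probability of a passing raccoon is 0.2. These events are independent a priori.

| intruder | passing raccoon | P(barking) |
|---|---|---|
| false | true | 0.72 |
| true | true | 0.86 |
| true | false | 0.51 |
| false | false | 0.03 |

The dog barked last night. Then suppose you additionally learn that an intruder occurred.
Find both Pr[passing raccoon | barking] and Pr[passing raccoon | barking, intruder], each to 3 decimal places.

For the numerator, keep only passing raccoon=true terms: 0.105120 + 0.046440 = 0.151560
Denominator P(barking): 0.03×0.73×0.8 + 0.72×0.73×0.2 + 0.51×0.27×0.8 + 0.86×0.27×0.2 = 0.279240
P(passing raccoon | barking) = 0.151560/0.279240 ≈ 0.543

Now also conditioning on intruder=true:
P(barking | intruder) = 0.51×0.8 + 0.86×0.2 = 0.408000 + 0.172000 = 0.580000
The passing raccoon-present share is 0.86×0.2 = 0.172000.
Hence the posterior is 0.172000/0.580000 ≈ 0.297.
— intruder explains away the evidence for passing raccoon.

Pr[passing raccoon | barking] ≈ 0.543; Pr[passing raccoon | barking, intruder] ≈ 0.297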